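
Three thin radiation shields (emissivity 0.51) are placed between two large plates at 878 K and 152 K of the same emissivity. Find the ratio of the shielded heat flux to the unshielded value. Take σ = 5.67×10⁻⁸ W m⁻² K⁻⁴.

With N identical shields there are N+1 = 4 gaps in series, each with the same radiative resistance, so the flux falls to 1/(N+1) of its unshielded value.

ratio ≈ 0.250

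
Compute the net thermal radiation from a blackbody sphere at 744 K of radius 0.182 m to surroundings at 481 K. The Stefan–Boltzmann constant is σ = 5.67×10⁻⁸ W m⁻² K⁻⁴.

Q ≈ 5970 W

A = 4πr² = 4π × (0.182)² = 0.416 m².
Q = σA(T⁴ − T_s⁴). T⁴ − T_s⁴ = (744)⁴ − (481)⁴ = 3.06×10^11 − 5.35×10^10 = 2.53×10^11 K⁴.
Q = 5.67×10⁻⁸ × 0.416 × 2.53×10^11 = 5970 W.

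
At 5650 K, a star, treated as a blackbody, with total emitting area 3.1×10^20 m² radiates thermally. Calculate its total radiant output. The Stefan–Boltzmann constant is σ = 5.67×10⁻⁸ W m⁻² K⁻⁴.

P = σAT⁴ = 5.67×10⁻⁸ × 3.10×10^20 × (5650)⁴ = 5.67×10⁻⁸ × 3.10×10^20 × 1.02×10^15.
P = 1.79×10^28 W.

P ≈ 1.79×10^28 W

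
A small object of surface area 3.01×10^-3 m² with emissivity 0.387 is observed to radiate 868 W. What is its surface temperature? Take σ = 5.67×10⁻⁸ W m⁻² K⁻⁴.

From P = εσAT⁴, T = (P / εσA)^(1/4) = (868 / (0.387 × 5.67×10⁻⁸ × 3.01×10^-3))^(1/4).
T = (1.31×10^13)^(1/4) = 1900 K.

T ≈ 1900 K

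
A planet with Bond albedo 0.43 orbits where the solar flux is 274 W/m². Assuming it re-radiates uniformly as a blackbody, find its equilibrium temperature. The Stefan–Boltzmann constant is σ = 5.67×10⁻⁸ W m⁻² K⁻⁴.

T ≈ 162 K

Power absorbed = (1−a)S·πR²; power emitted = 4πR²σT⁴. Equating and cancelling πR²:
T = ((1−a)S / 4σ)^(1/4) = (156 / (4 × 5.67×10⁻⁸))^(1/4) = (6.89×10^8)^(1/4).
T = 162 K.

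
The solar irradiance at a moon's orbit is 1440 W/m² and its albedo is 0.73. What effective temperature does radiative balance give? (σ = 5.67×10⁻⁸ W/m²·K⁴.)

Power absorbed = (1−a)S·πR²; power emitted = 4πR²σT⁴. Equating and cancelling πR²:
T = ((1−a)S / 4σ)^(1/4) = (389 / (4 × 5.67×10⁻⁸))^(1/4) = (1.71×10^9)^(1/4).
T = 203 K.

T ≈ 203 K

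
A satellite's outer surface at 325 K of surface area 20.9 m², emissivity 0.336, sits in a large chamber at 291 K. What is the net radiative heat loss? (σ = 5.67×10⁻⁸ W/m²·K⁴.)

Q ≈ 1590 W

Q = εσA(T⁴ − T_s⁴). T⁴ − T_s⁴ = (325)⁴ − (291)⁴ = 1.12×10^10 − 7.17×10^9 = 3.99×10^9 K⁴.
Q = 0.336 × 5.67×10⁻⁸ × 20.9 × 3.99×10^9 = 1590 W.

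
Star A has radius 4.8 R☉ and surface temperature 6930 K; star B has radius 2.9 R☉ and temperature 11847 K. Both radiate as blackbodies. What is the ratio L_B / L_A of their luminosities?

L = 4πR²σT⁴ ∝ R²T⁴, so L_B/L_A = (2.9/4.8)² × (11847/6930)⁴ = 0.365 × 8.54 = 3.12.

L_B/L_A ≈ 3.12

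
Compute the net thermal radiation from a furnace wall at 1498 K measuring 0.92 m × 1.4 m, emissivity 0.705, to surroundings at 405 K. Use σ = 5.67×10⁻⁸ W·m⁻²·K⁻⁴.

A = 0.92 × 1.4 = 1.29 m².
Q = εσA(T⁴ − T_s⁴). T⁴ − T_s⁴ = (1498)⁴ − (405)⁴ = 5.04×10^12 − 2.69×10^10 = 5.01×10^12 K⁴.
Q = 0.705 × 5.67×10⁻⁸ × 1.29 × 5.01×10^12 = 2.58×10^5 W.

Q ≈ 2.58×10^5 W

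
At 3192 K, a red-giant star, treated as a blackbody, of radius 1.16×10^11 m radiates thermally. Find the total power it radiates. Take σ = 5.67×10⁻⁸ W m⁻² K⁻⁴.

P ≈ 9.95×10^29 W

A = 4πr² = 4π × (1.16×10^11)² = 1.69×10^23 m².
P = σAT⁴ = 5.67×10⁻⁸ × 1.69×10^23 × (3192)⁴ = 5.67×10⁻⁸ × 1.69×10^23 × 1.04×10^14.
P = 9.95×10^29 W.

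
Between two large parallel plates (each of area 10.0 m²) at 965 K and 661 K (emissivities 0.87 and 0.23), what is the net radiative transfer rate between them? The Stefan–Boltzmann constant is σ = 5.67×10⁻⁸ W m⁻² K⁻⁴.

Q ≈ 85300 W

For two large parallel gray plates, q = σ(T₁⁴ − T₂⁴) / (1/ε₁ + 1/ε₂ − 1).
1/ε₁ + 1/ε₂ − 1 = 1/0.87 + 1/0.23 − 1 = 4.497.
T₁⁴ − T₂⁴ = 8.67×10^11 − 1.91×10^11 = 6.76×10^11 K⁴.
q = 5.67×10⁻⁸ × 6.76×10^11 / 4.497 = 8530 W/m².
Q = q·A = 8530 × 10.0 = 85300 W.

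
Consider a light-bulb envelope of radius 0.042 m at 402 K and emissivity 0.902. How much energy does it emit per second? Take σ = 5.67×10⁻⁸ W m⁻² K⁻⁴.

P ≈ 29.6 W

A = 4πr² = 4π × (0.042)² = 0.0222 m².
Stefan–Boltzmann: P = εσAT⁴ = 0.902 × 5.67×10⁻⁸ × 0.0222 × (402)⁴ = 0.902 × 5.67×10⁻⁸ × 0.0222 × 2.61×10^10.
P = 29.6 W.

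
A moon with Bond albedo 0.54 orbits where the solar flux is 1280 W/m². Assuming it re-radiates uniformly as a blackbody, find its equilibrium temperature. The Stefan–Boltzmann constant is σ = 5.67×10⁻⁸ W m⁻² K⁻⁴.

T ≈ 226 K

Power absorbed = (1−a)S·πR²; power emitted = 4πR²σT⁴. Equating and cancelling πR²:
T = ((1−a)S / 4σ)^(1/4) = (589 / (4 × 5.67×10⁻⁸))^(1/4) = (2.60×10^9)^(1/4).
T = 226 K.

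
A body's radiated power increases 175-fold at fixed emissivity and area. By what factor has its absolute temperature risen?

factor ≈ 3.64

P ∝ T⁴ ⇒ T ∝ P^(1/4), so T scales by (175)^(1/4) = 3.64.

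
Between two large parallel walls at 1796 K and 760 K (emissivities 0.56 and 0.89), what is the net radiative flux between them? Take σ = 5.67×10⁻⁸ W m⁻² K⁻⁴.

q ≈ 2.99×10^5 W/m²

For two large parallel gray plates, q = σ(T₁⁴ − T₂⁴) / (1/ε₁ + 1/ε₂ − 1).
1/ε₁ + 1/ε₂ − 1 = 1/0.56 + 1/0.89 − 1 = 1.909.
T₁⁴ − T₂⁴ = 1.04×10^13 − 3.34×10^11 = 1.01×10^13 K⁴.
q = 5.67×10⁻⁸ × 1.01×10^13 / 1.909 = 2.99×10^5 W/m².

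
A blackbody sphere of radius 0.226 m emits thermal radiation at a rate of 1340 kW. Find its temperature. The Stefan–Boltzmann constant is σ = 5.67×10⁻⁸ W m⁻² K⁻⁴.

A = 4πr² = 4π × (0.226)² = 0.642 m².
From P = σAT⁴, T = (P / σA)^(1/4) = (1.34×10^6 / (5.67×10⁻⁸ × 0.642))^(1/4).
T = (3.68×10^13)^(1/4) = 2460 K.

T ≈ 2460 K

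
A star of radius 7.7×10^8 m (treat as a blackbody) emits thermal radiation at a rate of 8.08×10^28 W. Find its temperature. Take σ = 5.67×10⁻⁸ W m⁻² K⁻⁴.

A = 4πr² = 4π × (7.7×10^8)² = 7.45×10^18 m².
From P = σAT⁴, T = (P / σA)^(1/4) = (8.08×10^28 / (5.67×10⁻⁸ × 7.45×10^18))^(1/4).
T = (1.91×10^17)^(1/4) = 20900 K.

T ≈ 20900 K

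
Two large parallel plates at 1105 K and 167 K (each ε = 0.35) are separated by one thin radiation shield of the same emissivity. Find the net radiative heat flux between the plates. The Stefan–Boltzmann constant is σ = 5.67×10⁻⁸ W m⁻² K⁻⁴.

Each of the 2 gaps contributes resistance (2/ε − 1) = 2/0.35 − 1 = 4.714; total = 9.429.
q = σ(T₁⁴ − T₂⁴) / 9.429 = 5.67×10⁻⁸ × 1.49×10^12 / 9.429 = 8960 W/m².

q ≈ 8960 W/m²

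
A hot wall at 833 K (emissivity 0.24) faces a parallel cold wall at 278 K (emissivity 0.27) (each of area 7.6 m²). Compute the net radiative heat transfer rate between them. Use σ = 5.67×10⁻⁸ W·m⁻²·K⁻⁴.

For two large parallel gray plates, q = σ(T₁⁴ − T₂⁴) / (1/ε₁ + 1/ε₂ − 1).
1/ε₁ + 1/ε₂ − 1 = 1/0.24 + 1/0.27 − 1 = 6.870.
T₁⁴ − T₂⁴ = 4.81×10^11 − 5.97×10^9 = 4.76×10^11 K⁴.
q = 5.67×10⁻⁸ × 4.76×10^11 / 6.870 = 3920 W/m².
Q = q·A = 3920 × 7.6 = 29800 W.

Q ≈ 29800 W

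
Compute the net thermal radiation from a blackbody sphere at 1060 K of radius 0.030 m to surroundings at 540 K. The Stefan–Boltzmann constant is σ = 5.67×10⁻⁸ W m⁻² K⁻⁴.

Q ≈ 755 W

A = 4πr² = 4π × (0.030)² = 0.0113 m².
Q = σA(T⁴ − T_s⁴). T⁴ − T_s⁴ = (1060)⁴ − (540)⁴ = 1.26×10^12 − 8.50×10^10 = 1.18×10^12 K⁴.
Q = 5.67×10⁻⁸ × 0.0113 × 1.18×10^12 = 755 W.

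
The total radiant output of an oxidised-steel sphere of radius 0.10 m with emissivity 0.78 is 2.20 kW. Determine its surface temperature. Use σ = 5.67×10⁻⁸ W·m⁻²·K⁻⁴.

T ≈ 793 K

A = 4πr² = 4π × (0.10)² = 0.126 m².
From P = εσAT⁴, T = (P / εσA)^(1/4) = (2200 / (0.78 × 5.67×10⁻⁸ × 0.126))^(1/4).
T = (3.96×10^11)^(1/4) = 793 K.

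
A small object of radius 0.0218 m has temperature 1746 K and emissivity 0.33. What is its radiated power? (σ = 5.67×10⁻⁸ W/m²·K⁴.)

A = 4πr² = 4π × (0.0218)² = 5.97×10^-3 m².
Stefan–Boltzmann: P = εσAT⁴ = 0.33 × 5.67×10⁻⁸ × 5.97×10^-3 × (1746)⁴ = 0.33 × 5.67×10⁻⁸ × 5.97×10^-3 × 9.29×10^12.
P = 1040 W.

P ≈ 1040 W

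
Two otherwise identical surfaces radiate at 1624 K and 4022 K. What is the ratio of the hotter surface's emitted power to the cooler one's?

ratio ≈ 37.6

P ∝ T⁴, so the ratio is (4022/1624)⁴ = (2.477)⁴ = 37.6.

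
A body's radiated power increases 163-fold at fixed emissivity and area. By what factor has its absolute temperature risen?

factor ≈ 3.57

P ∝ T⁴ ⇒ T ∝ P^(1/4), so T scales by (163)^(1/4) = 3.57.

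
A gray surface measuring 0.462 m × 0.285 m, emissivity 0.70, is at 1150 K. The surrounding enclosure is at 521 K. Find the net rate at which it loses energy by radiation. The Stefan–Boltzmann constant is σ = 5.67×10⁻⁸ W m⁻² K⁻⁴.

A = 0.462 × 0.285 = 0.132 m².
Q = εσA(T⁴ − T_s⁴). T⁴ − T_s⁴ = (1150)⁴ − (521)⁴ = 1.75×10^12 − 7.37×10^10 = 1.68×10^12 K⁴.
Q = 0.70 × 5.67×10⁻⁸ × 0.132 × 1.68×10^12 = 8760 W.

Q ≈ 8760 W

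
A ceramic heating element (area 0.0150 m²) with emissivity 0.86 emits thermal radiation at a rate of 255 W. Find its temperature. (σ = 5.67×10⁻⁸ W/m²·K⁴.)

T ≈ 768 K

From P = εσAT⁴, T = (P / εσA)^(1/4) = (255 / (0.86 × 5.67×10⁻⁸ × 0.0150))^(1/4).
T = (3.49×10^11)^(1/4) = 768 K.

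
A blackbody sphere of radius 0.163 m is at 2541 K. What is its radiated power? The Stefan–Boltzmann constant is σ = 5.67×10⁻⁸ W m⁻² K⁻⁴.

P ≈ 7.89×10^5 W

A = 4πr² = 4π × (0.163)² = 0.334 m².
P = σAT⁴ = 5.67×10⁻⁸ × 0.334 × (2541)⁴ = 5.67×10⁻⁸ × 0.334 × 4.17×10^13.
P = 7.89×10^5 W.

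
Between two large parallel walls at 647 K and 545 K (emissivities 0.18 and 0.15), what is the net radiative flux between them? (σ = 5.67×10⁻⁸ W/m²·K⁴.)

For two large parallel gray plates, q = σ(T₁⁴ − T₂⁴) / (1/ε₁ + 1/ε₂ − 1).
1/ε₁ + 1/ε₂ − 1 = 1/0.18 + 1/0.15 − 1 = 11.22.
T₁⁴ − T₂⁴ = 1.75×10^11 − 8.82×10^10 = 8.70×10^10 K⁴.
q = 5.67×10⁻⁸ × 8.70×10^10 / 11.22 = 440 W/m².

q ≈ 440 W/m²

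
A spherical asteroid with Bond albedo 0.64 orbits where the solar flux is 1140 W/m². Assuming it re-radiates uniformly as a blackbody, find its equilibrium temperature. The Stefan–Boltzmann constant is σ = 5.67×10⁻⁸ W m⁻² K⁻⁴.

T ≈ 206 K

Power absorbed = (1−a)S·πR²; power emitted = 4πR²σT⁴. Equating and cancelling πR²:
T = ((1−a)S / 4σ)^(1/4) = (410 / (4 × 5.67×10⁻⁸))^(1/4) = (1.81×10^9)^(1/4).
T = 206 K.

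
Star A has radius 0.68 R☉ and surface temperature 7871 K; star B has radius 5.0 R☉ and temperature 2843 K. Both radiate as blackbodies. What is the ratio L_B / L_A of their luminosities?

L = 4πR²σT⁴ ∝ R²T⁴, so L_B/L_A = (5.0/0.68)² × (2843/7871)⁴ = 54.1 × 0.0170 = 0.920.

L_B/L_A ≈ 0.920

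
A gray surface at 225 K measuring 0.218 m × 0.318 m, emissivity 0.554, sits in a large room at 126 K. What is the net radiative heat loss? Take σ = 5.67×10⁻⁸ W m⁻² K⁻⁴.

Q ≈ 5.03 W

A = 0.218 × 0.318 = 0.0693 m².
Q = εσA(T⁴ − T_s⁴). T⁴ − T_s⁴ = (225)⁴ − (126)⁴ = 2.56×10^9 − 2.52×10^8 = 2.31×10^9 K⁴.
Q = 0.554 × 5.67×10⁻⁸ × 0.0693 × 2.31×10^9 = 5.03 W.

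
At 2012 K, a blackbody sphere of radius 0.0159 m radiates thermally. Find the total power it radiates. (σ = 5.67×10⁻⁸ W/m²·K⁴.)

A = 4πr² = 4π × (0.0159)² = 3.18×10^-3 m².
P = σAT⁴ = 5.67×10⁻⁸ × 3.18×10^-3 × (2012)⁴ = 5.67×10⁻⁸ × 3.18×10^-3 × 1.64×10^13.
P = 2950 W.

P ≈ 2950 W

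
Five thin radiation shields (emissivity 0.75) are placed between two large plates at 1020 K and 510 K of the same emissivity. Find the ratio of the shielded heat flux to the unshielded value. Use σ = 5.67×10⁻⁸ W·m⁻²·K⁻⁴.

ratio ≈ 0.167

With N identical shields there are N+1 = 6 gaps in series, each with the same radiative resistance, so the flux falls to 1/(N+1) of its unshielded value.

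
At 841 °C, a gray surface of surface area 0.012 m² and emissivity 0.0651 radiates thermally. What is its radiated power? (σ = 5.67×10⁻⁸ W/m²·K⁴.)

P ≈ 68.2 W

841 °C = 1114 K.
P = εσAT⁴ = 0.0651 × 5.67×10⁻⁸ × 0.0120 × (1114)⁴ = 0.0651 × 5.67×10⁻⁸ × 0.0120 × 1.54×10^12.
P = 68.2 W.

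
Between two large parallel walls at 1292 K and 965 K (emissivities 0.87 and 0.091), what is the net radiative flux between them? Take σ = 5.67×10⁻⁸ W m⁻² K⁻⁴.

For two large parallel gray plates, q = σ(T₁⁴ − T₂⁴) / (1/ε₁ + 1/ε₂ − 1).
1/ε₁ + 1/ε₂ − 1 = 1/0.87 + 1/0.091 − 1 = 11.14.
T₁⁴ − T₂⁴ = 2.79×10^12 − 8.67×10^11 = 1.92×10^12 K⁴.
q = 5.67×10⁻⁸ × 1.92×10^12 / 11.14 = 9770 W/m².

q ≈ 9770 W/m²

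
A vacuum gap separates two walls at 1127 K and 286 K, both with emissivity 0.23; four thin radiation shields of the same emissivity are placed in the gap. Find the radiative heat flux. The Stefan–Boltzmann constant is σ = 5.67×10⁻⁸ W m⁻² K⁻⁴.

Each of the 5 gaps contributes resistance (2/ε − 1) = 2/0.23 − 1 = 7.696; total = 38.48.
q = σ(T₁⁴ − T₂⁴) / 38.48 = 5.67×10⁻⁸ × 1.61×10^12 / 38.48 = 2370 W/m².

q ≈ 2370 W/m²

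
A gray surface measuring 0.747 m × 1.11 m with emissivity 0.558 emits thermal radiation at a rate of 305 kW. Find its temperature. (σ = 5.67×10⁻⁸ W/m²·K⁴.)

T ≈ 1850 K

A = 0.747 × 1.11 = 0.829 m².
From P = εσAT⁴, T = (P / εσA)^(1/4) = (3.05×10^5 / (0.558 × 5.67×10⁻⁸ × 0.829))^(1/4).
T = (1.16×10^13)^(1/4) = 1850 K.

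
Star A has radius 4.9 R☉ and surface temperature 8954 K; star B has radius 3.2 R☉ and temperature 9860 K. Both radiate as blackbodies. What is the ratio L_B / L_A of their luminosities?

L = 4πR²σT⁴ ∝ R²T⁴, so L_B/L_A = (3.2/4.9)² × (9860/8954)⁴ = 0.426 × 1.47 = 0.627.

L_B/L_A ≈ 0.627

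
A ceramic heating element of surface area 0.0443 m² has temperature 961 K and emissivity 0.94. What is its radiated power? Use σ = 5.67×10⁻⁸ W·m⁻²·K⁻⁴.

Stefan–Boltzmann: P = εσAT⁴ = 0.94 × 5.67×10⁻⁸ × 0.0443 × (961)⁴ = 0.94 × 5.67×10⁻⁸ × 0.0443 × 8.53×10^11.
P = 2010 W.

P ≈ 2010 W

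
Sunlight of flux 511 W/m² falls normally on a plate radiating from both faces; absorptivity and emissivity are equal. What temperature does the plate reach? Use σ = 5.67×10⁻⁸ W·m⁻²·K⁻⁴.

Absorbed flux αS = emitted flux 2εσT⁴ per unit area; with α = ε this gives T = (S/2σ)^(1/4).
T = (511 / (2 × 5.67×10⁻⁸))^(1/4) = (4.51×10^9)^(1/4).
T = 259 K.

T ≈ 259 K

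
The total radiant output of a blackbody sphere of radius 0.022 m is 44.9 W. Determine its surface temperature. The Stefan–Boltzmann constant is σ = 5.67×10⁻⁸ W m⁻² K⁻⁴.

A = 4πr² = 4π × (0.022)² = 6.08×10^-3 m².
From P = σAT⁴, T = (P / σA)^(1/4) = (44.9 / (5.67×10⁻⁸ × 6.08×10^-3))^(1/4).
T = (1.30×10^11)^(1/4) = 601 K.

T ≈ 601 K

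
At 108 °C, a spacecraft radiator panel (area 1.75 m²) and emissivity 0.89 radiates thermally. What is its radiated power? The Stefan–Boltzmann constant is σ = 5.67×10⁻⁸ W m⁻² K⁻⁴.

108 °C = 381 K.
P = εσAT⁴ = 0.89 × 5.67×10⁻⁸ × 1.75 × (381)⁴ = 0.89 × 5.67×10⁻⁸ × 1.75 × 2.11×10^10.
P = 1860 W.

P ≈ 1860 W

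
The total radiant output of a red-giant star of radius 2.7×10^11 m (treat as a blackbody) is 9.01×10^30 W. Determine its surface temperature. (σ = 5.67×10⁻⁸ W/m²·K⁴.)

T ≈ 3630 K

A = 4πr² = 4π × (2.7×10^11)² = 9.16×10^23 m².
From P = σAT⁴, T = (P / σA)^(1/4) = (9.01×10^30 / (5.67×10⁻⁸ × 9.16×10^23))^(1/4).
T = (1.73×10^14)^(1/4) = 3630 K.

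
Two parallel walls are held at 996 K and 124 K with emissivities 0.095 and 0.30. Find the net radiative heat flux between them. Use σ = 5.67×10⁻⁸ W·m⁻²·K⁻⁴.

For two large parallel gray plates, q = σ(T₁⁴ − T₂⁴) / (1/ε₁ + 1/ε₂ − 1).
1/ε₁ + 1/ε₂ − 1 = 1/0.095 + 1/0.30 − 1 = 12.86.
T₁⁴ − T₂⁴ = 9.84×10^11 − 2.36×10^8 = 9.84×10^11 K⁴.
q = 5.67×10⁻⁸ × 9.84×10^11 / 12.86 = 4340 W/m².

q ≈ 4340 W/m²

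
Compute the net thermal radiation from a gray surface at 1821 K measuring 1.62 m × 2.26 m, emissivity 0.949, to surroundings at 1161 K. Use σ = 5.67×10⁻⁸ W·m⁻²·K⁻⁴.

Q ≈ 1.81×10^6 W

A = 1.62 × 2.26 = 3.66 m².
Q = εσA(T⁴ − T_s⁴). T⁴ − T_s⁴ = (1821)⁴ − (1161)⁴ = 1.10×10^13 − 1.82×10^12 = 9.18×10^12 K⁴.
Q = 0.949 × 5.67×10⁻⁸ × 3.66 × 9.18×10^12 = 1.81×10^6 W.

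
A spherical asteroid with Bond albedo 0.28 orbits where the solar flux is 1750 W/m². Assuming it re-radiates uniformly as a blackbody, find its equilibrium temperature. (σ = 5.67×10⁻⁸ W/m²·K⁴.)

T ≈ 273 K

Power absorbed = (1−a)S·πR²; power emitted = 4πR²σT⁴. Equating and cancelling πR²:
T = ((1−a)S / 4σ)^(1/4) = (1260 / (4 × 5.67×10⁻⁸))^(1/4) = (5.56×10^9)^(1/4).
T = 273 K.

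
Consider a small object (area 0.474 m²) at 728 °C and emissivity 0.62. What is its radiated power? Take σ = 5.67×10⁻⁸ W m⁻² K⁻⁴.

P ≈ 16700 W

728 °C = 1001 K.
P = εσAT⁴ = 0.62 × 5.67×10⁻⁸ × 0.474 × (1001)⁴ = 0.62 × 5.67×10⁻⁸ × 0.474 × 1.00×10^12.
P = 16700 W.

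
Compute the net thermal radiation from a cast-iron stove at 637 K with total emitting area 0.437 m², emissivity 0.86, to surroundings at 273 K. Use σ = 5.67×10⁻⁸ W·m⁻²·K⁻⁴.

Q = εσA(T⁴ − T_s⁴). T⁴ − T_s⁴ = (637)⁴ − (273)⁴ = 1.65×10^11 − 5.55×10^9 = 1.59×10^11 K⁴.
Q = 0.86 × 5.67×10⁻⁸ × 0.437 × 1.59×10^11 = 3390 W.

Q ≈ 3390 W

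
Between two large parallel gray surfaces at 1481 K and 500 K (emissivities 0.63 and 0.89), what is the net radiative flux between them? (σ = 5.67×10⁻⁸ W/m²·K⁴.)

q ≈ 1.57×10^5 W/m²

For two large parallel gray plates, q = σ(T₁⁴ − T₂⁴) / (1/ε₁ + 1/ε₂ − 1).
1/ε₁ + 1/ε₂ − 1 = 1/0.63 + 1/0.89 − 1 = 1.711.
T₁⁴ − T₂⁴ = 4.81×10^12 − 6.25×10^10 = 4.75×10^12 K⁴.
q = 5.67×10⁻⁸ × 4.75×10^12 / 1.711 = 1.57×10^5 W/m².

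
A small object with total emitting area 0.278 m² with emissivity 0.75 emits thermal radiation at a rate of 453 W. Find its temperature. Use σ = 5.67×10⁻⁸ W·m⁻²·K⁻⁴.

From P = εσAT⁴, T = (P / εσA)^(1/4) = (453 / (0.75 × 5.67×10⁻⁸ × 0.278))^(1/4).
T = (3.83×10^10)^(1/4) = 442 K.

T ≈ 442 K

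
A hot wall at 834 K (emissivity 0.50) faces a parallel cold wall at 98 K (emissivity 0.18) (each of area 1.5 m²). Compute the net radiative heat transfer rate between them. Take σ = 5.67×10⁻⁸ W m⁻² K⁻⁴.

Q ≈ 6280 W

For two large parallel gray plates, q = σ(T₁⁴ − T₂⁴) / (1/ε₁ + 1/ε₂ − 1).
1/ε₁ + 1/ε₂ − 1 = 1/0.50 + 1/0.18 − 1 = 6.556.
T₁⁴ − T₂⁴ = 4.84×10^11 − 9.22×10^7 = 4.84×10^11 K⁴.
q = 5.67×10⁻⁸ × 4.84×10^11 / 6.556 = 4180 W/m².
Q = q·A = 4180 × 1.5 = 6280 W.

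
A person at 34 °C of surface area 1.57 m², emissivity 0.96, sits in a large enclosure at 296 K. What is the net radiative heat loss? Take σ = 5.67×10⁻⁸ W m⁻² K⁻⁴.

Q ≈ 103 W

Convert: 34 °C = 307 K.
Q = εσA(T⁴ − T_s⁴). T⁴ − T_s⁴ = (307)⁴ − (296)⁴ = 8.88×10^9 − 7.68×10^9 = 1.21×10^9 K⁴.
Q = 0.96 × 5.67×10⁻⁸ × 1.57 × 1.21×10^9 = 103 W.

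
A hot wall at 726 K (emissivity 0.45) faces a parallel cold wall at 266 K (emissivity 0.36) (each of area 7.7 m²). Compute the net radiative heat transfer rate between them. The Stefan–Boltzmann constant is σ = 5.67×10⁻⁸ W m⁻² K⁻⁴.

For two large parallel gray plates, q = σ(T₁⁴ − T₂⁴) / (1/ε₁ + 1/ε₂ − 1).
1/ε₁ + 1/ε₂ − 1 = 1/0.45 + 1/0.36 − 1 = 4.000.
T₁⁴ − T₂⁴ = 2.78×10^11 − 5.01×10^9 = 2.73×10^11 K⁴.
q = 5.67×10⁻⁸ × 2.73×10^11 / 4.000 = 3870 W/m².
Q = q·A = 3870 × 7.7 = 29800 W.

Q ≈ 29800 W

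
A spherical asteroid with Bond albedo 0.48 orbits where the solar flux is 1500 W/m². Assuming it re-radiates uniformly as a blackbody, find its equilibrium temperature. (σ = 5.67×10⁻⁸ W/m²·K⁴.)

Power absorbed = (1−a)S·πR²; power emitted = 4πR²σT⁴. Equating and cancelling πR²:
T = ((1−a)S / 4σ)^(1/4) = (780 / (4 × 5.67×10⁻⁸))^(1/4) = (3.44×10^9)^(1/4).
T = 242 K.

T ≈ 242 K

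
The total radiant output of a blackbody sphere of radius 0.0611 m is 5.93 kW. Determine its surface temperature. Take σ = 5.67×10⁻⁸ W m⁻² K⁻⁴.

A = 4πr² = 4π × (0.0611)² = 0.0469 m².
From P = σAT⁴, T = (P / σA)^(1/4) = (5930 / (5.67×10⁻⁸ × 0.0469))^(1/4).
T = (2.23×10^12)^(1/4) = 1220 K.

T ≈ 1220 K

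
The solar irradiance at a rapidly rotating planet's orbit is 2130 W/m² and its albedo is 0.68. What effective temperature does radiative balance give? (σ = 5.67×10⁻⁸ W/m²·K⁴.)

Power absorbed = (1−a)S·πR²; power emitted = 4πR²σT⁴. Equating and cancelling πR²:
T = ((1−a)S / 4σ)^(1/4) = (682 / (4 × 5.67×10⁻⁸))^(1/4) = (3.01×10^9)^(1/4).
T = 234 K.

T ≈ 234 K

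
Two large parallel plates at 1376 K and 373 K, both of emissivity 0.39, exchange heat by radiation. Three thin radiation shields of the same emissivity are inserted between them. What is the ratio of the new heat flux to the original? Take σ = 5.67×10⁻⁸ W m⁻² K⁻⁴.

With N identical shields there are N+1 = 4 gaps in series, each with the same radiative resistance, so the flux falls to 1/(N+1) of its unshielded value.

ratio ≈ 0.250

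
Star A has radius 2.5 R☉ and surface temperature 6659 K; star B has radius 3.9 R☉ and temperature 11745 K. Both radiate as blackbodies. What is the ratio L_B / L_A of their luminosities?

L_B/L_A ≈ 23.6

L = 4πR²σT⁴ ∝ R²T⁴, so L_B/L_A = (3.9/2.5)² × (11745/6659)⁴ = 2.43 × 9.68 = 23.6.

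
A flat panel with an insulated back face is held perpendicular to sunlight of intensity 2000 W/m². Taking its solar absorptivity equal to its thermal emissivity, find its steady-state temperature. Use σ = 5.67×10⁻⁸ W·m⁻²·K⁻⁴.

Absorbed flux αS = emitted flux εσT⁴ (one radiating face); with α = ε, T = (S/σ)^(1/4).
T = (2000 / 5.67×10⁻⁸)^(1/4) = (3.53×10^10)^(1/4).
T = 433 K.

T ≈ 433 K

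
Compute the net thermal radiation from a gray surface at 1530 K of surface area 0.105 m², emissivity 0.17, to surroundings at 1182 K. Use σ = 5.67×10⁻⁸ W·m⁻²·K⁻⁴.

Q ≈ 3570 W

Q = εσA(T⁴ − T_s⁴). T⁴ − T_s⁴ = (1530)⁴ − (1182)⁴ = 5.48×10^12 − 1.95×10^12 = 3.53×10^12 K⁴.
Q = 0.17 × 5.67×10⁻⁸ × 0.105 × 3.53×10^12 = 3570 W.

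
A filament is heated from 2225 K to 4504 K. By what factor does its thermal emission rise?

ratio ≈ 16.8

P ∝ T⁴, so the ratio is (4504/2225)⁴ = (2.024)⁴ = 16.8.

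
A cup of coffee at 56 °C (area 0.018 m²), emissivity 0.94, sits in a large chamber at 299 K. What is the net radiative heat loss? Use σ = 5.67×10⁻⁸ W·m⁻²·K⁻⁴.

Convert: 56 °C = 329 K.
Q = εσA(T⁴ − T_s⁴). T⁴ − T_s⁴ = (329)⁴ − (299)⁴ = 1.17×10^10 − 7.99×10^9 = 3.72×10^9 K⁴.
Q = 0.94 × 5.67×10⁻⁸ × 0.0180 × 3.72×10^9 = 3.57 W.

Q ≈ 3.57 W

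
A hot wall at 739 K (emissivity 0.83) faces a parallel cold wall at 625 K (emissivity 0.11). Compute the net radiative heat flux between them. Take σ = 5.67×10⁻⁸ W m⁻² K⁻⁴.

q ≈ 888 W/m²

For two large parallel gray plates, q = σ(T₁⁴ − T₂⁴) / (1/ε₁ + 1/ε₂ − 1).
1/ε₁ + 1/ε₂ − 1 = 1/0.83 + 1/0.11 − 1 = 9.296.
T₁⁴ − T₂⁴ = 2.98×10^11 − 1.53×10^11 = 1.46×10^11 K⁴.
q = 5.67×10⁻⁸ × 1.46×10^11 / 9.296 = 888 W/m².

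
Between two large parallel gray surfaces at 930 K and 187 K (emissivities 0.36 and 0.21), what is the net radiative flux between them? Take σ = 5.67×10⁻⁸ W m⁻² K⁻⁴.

For two large parallel gray plates, q = σ(T₁⁴ − T₂⁴) / (1/ε₁ + 1/ε₂ − 1).
1/ε₁ + 1/ε₂ − 1 = 1/0.36 + 1/0.21 − 1 = 6.540.
T₁⁴ − T₂⁴ = 7.48×10^11 − 1.22×10^9 = 7.47×10^11 K⁴.
q = 5.67×10⁻⁸ × 7.47×10^11 / 6.540 = 6480 W/m².

q ≈ 6480 W/m²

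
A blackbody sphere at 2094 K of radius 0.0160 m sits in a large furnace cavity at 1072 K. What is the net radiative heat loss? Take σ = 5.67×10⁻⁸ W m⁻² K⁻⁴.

A = 4πr² = 4π × (0.0160)² = 3.22×10^-3 m².
Q = σA(T⁴ − T_s⁴). T⁴ − T_s⁴ = (2094)⁴ − (1072)⁴ = 1.92×10^13 − 1.32×10^12 = 1.79×10^13 K⁴.
Q = 5.67×10⁻⁸ × 3.22×10^-3 × 1.79×10^13 = 3270 W.

Q ≈ 3270 W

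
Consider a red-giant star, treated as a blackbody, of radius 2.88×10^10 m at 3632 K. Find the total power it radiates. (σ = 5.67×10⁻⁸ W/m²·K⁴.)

P ≈ 1.03×10^29 W

A = 4πr² = 4π × (2.88×10^10)² = 1.04×10^22 m².
P = σAT⁴ = 5.67×10⁻⁸ × 1.04×10^22 × (3632)⁴ = 5.67×10⁻⁸ × 1.04×10^22 × 1.74×10^14.
P = 1.03×10^29 W.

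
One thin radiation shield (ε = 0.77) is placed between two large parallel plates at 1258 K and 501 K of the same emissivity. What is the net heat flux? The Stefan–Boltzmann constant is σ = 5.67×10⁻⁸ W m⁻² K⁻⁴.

q ≈ 43300 W/m²

Each of the 2 gaps contributes resistance (2/ε − 1) = 2/0.77 − 1 = 1.597; total = 3.195.
q = σ(T₁⁴ − T₂⁴) / 3.195 = 5.67×10⁻⁸ × 2.44×10^12 / 3.195 = 43300 W/m².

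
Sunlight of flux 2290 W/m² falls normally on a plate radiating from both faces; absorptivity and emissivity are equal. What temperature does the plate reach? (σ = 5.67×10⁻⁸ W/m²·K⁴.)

T ≈ 377 K

Absorbed flux αS = emitted flux 2εσT⁴ per unit area; with α = ε this gives T = (S/2σ)^(1/4).
T = (2290 / (2 × 5.67×10⁻⁸))^(1/4) = (2.02×10^10)^(1/4).
T = 377 K.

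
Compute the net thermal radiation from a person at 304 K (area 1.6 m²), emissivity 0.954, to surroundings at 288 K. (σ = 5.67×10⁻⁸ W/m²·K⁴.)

Q = εσA(T⁴ − T_s⁴). T⁴ − T_s⁴ = (304)⁴ − (288)⁴ = 8.54×10^9 − 6.88×10^9 = 1.66×10^9 K⁴.
Q = 0.954 × 5.67×10⁻⁸ × 1.60 × 1.66×10^9 = 144 W.

Q ≈ 144 W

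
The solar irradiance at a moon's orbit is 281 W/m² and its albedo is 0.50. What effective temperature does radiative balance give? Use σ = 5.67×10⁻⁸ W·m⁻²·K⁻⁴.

Power absorbed = (1−a)S·πR²; power emitted = 4πR²σT⁴. Equating and cancelling πR²:
T = ((1−a)S / 4σ)^(1/4) = (140 / (4 × 5.67×10⁻⁸))^(1/4) = (6.19×10^8)^(1/4).
T = 158 K.

T ≈ 158 K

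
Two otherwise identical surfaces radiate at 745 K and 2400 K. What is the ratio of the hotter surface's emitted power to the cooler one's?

P ∝ T⁴, so the ratio is (2400/745)⁴ = (3.221)⁴ = 108.

ratio ≈ 108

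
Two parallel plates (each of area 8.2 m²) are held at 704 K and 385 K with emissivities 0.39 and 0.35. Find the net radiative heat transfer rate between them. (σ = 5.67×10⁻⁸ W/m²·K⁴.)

For two large parallel gray plates, q = σ(T₁⁴ − T₂⁴) / (1/ε₁ + 1/ε₂ − 1).
1/ε₁ + 1/ε₂ − 1 = 1/0.39 + 1/0.35 − 1 = 4.421.
T₁⁴ − T₂⁴ = 2.46×10^11 − 2.20×10^10 = 2.24×10^11 K⁴.
q = 5.67×10⁻⁸ × 2.24×10^11 / 4.421 = 2870 W/m².
Q = q·A = 2870 × 8.2 = 23500 W.

Q ≈ 23500 W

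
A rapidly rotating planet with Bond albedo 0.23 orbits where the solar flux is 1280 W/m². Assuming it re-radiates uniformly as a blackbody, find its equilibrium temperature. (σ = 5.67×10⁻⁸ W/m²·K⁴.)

T ≈ 257 K

Power absorbed = (1−a)S·πR²; power emitted = 4πR²σT⁴. Equating and cancelling πR²:
T = ((1−a)S / 4σ)^(1/4) = (986 / (4 × 5.67×10⁻⁸))^(1/4) = (4.35×10^9)^(1/4).
T = 257 K.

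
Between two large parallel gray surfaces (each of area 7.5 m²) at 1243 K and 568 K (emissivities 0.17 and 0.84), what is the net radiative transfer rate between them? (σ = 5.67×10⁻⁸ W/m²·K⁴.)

Q ≈ 1.60×10^5 W

For two large parallel gray plates, q = σ(T₁⁴ − T₂⁴) / (1/ε₁ + 1/ε₂ − 1).
1/ε₁ + 1/ε₂ − 1 = 1/0.17 + 1/0.84 − 1 = 6.073.
T₁⁴ − T₂⁴ = 2.39×10^12 − 1.04×10^11 = 2.28×10^12 K⁴.
q = 5.67×10⁻⁸ × 2.28×10^12 / 6.073 = 21300 W/m².
Q = q·A = 21300 × 7.5 = 1.60×10^5 W.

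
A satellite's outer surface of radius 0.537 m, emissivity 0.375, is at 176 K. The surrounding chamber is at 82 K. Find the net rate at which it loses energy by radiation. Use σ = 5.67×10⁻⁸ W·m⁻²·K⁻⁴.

Q ≈ 70.4 W

A = 4πr² = 4π × (0.537)² = 3.62 m².
Q = εσA(T⁴ − T_s⁴). T⁴ − T_s⁴ = (176)⁴ − (82)⁴ = 9.60×10^8 − 4.52×10^7 = 9.14×10^8 K⁴.
Q = 0.375 × 5.67×10⁻⁸ × 3.62 × 9.14×10^8 = 70.4 W.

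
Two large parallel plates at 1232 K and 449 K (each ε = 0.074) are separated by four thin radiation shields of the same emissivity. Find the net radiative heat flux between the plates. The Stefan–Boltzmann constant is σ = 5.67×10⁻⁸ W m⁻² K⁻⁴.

q ≈ 986 W/m²

Each of the 5 gaps contributes resistance (2/ε − 1) = 2/0.074 − 1 = 26.03; total = 130.1.
q = σ(T₁⁴ − T₂⁴) / 130.1 = 5.67×10⁻⁸ × 2.26×10^12 / 130.1 = 986 W/m².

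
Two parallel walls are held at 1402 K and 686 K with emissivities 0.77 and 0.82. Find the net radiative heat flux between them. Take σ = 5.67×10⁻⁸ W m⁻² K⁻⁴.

For two large parallel gray plates, q = σ(T₁⁴ − T₂⁴) / (1/ε₁ + 1/ε₂ − 1).
1/ε₁ + 1/ε₂ − 1 = 1/0.77 + 1/0.82 − 1 = 1.518.
T₁⁴ − T₂⁴ = 3.86×10^12 − 2.21×10^11 = 3.64×10^12 K⁴.
q = 5.67×10⁻⁸ × 3.64×10^12 / 1.518 = 1.36×10^5 W/m².

q ≈ 1.36×10^5 W/m²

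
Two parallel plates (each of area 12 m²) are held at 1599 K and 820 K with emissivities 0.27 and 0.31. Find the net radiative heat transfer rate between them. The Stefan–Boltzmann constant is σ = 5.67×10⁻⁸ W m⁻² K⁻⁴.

For two large parallel gray plates, q = σ(T₁⁴ − T₂⁴) / (1/ε₁ + 1/ε₂ − 1).
1/ε₁ + 1/ε₂ − 1 = 1/0.27 + 1/0.31 − 1 = 5.930.
T₁⁴ − T₂⁴ = 6.54×10^12 − 4.52×10^11 = 6.09×10^12 K⁴.
q = 5.67×10⁻⁸ × 6.09×10^12 / 5.930 = 58200 W/m².
Q = q·A = 58200 × 12 = 6.98×10^5 W.

Q ≈ 6.98×10^5 W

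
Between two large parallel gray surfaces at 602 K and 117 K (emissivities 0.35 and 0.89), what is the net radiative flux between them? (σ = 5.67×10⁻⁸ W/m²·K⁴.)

q ≈ 2490 W/m²

For two large parallel gray plates, q = σ(T₁⁴ − T₂⁴) / (1/ε₁ + 1/ε₂ − 1).
1/ε₁ + 1/ε₂ − 1 = 1/0.35 + 1/0.89 − 1 = 2.981.
T₁⁴ − T₂⁴ = 1.31×10^11 − 1.87×10^8 = 1.31×10^11 K⁴.
q = 5.67×10⁻⁸ × 1.31×10^11 / 2.981 = 2490 W/m².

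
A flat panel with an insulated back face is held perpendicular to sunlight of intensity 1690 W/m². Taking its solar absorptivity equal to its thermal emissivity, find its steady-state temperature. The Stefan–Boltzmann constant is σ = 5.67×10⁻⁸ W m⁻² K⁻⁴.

T ≈ 416 K

Absorbed flux αS = emitted flux εσT⁴ (one radiating face); with α = ε, T = (S/σ)^(1/4).
T = (1690 / 5.67×10⁻⁸)^(1/4) = (2.98×10^10)^(1/4).
T = 416 K.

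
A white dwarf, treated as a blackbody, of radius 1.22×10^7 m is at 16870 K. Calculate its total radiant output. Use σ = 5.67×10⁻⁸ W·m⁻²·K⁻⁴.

A = 4πr² = 4π × (1.22×10^7)² = 1.87×10^15 m².
P = σAT⁴ = 5.67×10⁻⁸ × 1.87×10^15 × (16870)⁴ = 5.67×10⁻⁸ × 1.87×10^15 × 8.10×10^16.
P = 8.59×10^24 W.

P ≈ 8.59×10^24 W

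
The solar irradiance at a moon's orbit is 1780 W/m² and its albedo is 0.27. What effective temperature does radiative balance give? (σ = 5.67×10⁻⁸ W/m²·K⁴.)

Power absorbed = (1−a)S·πR²; power emitted = 4πR²σT⁴. Equating and cancelling πR²:
T = ((1−a)S / 4σ)^(1/4) = (1300 / (4 × 5.67×10⁻⁸))^(1/4) = (5.73×10^9)^(1/4).
T = 275 K.

T ≈ 275 K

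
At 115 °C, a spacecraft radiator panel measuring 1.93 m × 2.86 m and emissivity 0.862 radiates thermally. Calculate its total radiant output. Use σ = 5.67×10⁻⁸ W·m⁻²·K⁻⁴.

A = 1.93 × 2.86 = 5.52 m².
115 °C = 388 K.
Stefan–Boltzmann: P = εσAT⁴ = 0.862 × 5.67×10⁻⁸ × 5.52 × (388)⁴ = 0.862 × 5.67×10⁻⁸ × 5.52 × 2.27×10^10.
P = 6110 W.

P ≈ 6110 W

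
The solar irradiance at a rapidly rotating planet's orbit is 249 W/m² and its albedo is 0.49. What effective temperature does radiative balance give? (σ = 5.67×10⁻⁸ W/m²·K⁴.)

T ≈ 154 K

Power absorbed = (1−a)S·πR²; power emitted = 4πR²σT⁴. Equating and cancelling πR²:
T = ((1−a)S / 4σ)^(1/4) = (127 / (4 × 5.67×10⁻⁸))^(1/4) = (5.60×10^8)^(1/4).
T = 154 K.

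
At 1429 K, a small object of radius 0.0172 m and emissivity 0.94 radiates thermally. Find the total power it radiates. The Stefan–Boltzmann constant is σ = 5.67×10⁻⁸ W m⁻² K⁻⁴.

A = 4πr² = 4π × (0.0172)² = 3.72×10^-3 m².
P = εσAT⁴ = 0.94 × 5.67×10⁻⁸ × 3.72×10^-3 × (1429)⁴ = 0.94 × 5.67×10⁻⁸ × 3.72×10^-3 × 4.17×10^12.
P = 826 W.

P ≈ 826 W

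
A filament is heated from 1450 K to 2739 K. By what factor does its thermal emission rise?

ratio ≈ 12.7

P ∝ T⁴, so the ratio is (2739/1450)⁴ = (1.889)⁴ = 12.7.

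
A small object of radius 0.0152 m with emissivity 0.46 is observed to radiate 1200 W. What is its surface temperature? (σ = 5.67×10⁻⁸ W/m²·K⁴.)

A = 4πr² = 4π × (0.0152)² = 2.90×10^-3 m².
From P = εσAT⁴, T = (P / εσA)^(1/4) = (1200 / (0.46 × 5.67×10⁻⁸ × 2.90×10^-3))^(1/4).
T = (1.58×10^13)^(1/4) = 2000 K.

T ≈ 2000 K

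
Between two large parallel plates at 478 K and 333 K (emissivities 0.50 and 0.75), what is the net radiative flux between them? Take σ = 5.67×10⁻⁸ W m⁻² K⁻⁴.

q ≈ 970 W/m²

For two large parallel gray plates, q = σ(T₁⁴ − T₂⁴) / (1/ε₁ + 1/ε₂ − 1).
1/ε₁ + 1/ε₂ − 1 = 1/0.50 + 1/0.75 − 1 = 2.333.
T₁⁴ − T₂⁴ = 5.22×10^10 − 1.23×10^10 = 3.99×10^10 K⁴.
q = 5.67×10⁻⁸ × 3.99×10^10 / 2.333 = 970 W/m².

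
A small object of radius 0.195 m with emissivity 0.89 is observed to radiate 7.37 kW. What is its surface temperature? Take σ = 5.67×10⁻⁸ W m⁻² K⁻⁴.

T ≈ 744 K

A = 4πr² = 4π × (0.195)² = 0.478 m².
From P = εσAT⁴, T = (P / εσA)^(1/4) = (7370 / (0.89 × 5.67×10⁻⁸ × 0.478))^(1/4).
T = (3.06×10^11)^(1/4) = 744 K.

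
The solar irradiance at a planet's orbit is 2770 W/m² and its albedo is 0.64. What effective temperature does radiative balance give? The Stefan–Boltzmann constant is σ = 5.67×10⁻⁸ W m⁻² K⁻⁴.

T ≈ 258 K

Power absorbed = (1−a)S·πR²; power emitted = 4πR²σT⁴. Equating and cancelling πR²:
T = ((1−a)S / 4σ)^(1/4) = (997 / (4 × 5.67×10⁻⁸))^(1/4) = (4.40×10^9)^(1/4).
T = 258 K.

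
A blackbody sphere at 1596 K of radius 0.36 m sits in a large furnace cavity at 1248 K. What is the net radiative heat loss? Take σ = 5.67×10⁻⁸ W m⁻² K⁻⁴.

Q ≈ 3.75×10^5 W

A = 4πr² = 4π × (0.36)² = 1.63 m².
Q = σA(T⁴ − T_s⁴). T⁴ − T_s⁴ = (1596)⁴ − (1248)⁴ = 6.49×10^12 − 2.43×10^12 = 4.06×10^12 K⁴.
Q = 5.67×10⁻⁸ × 1.63 × 4.06×10^12 = 3.75×10^5 W.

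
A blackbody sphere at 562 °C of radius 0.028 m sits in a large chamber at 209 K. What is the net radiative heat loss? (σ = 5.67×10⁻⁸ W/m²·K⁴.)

Q ≈ 270 W

A = 4πr² = 4π × (0.028)² = 9.85×10^-3 m².
Convert: 562 °C = 835 K.
Q = σA(T⁴ − T_s⁴). T⁴ − T_s⁴ = (835)⁴ − (209)⁴ = 4.86×10^11 − 1.91×10^9 = 4.84×10^11 K⁴.
Q = 5.67×10⁻⁸ × 9.85×10^-3 × 4.84×10^11 = 270 W.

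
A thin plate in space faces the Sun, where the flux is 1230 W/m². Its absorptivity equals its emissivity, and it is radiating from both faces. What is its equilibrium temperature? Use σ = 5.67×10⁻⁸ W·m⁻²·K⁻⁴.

Absorbed flux αS = emitted flux 2εσT⁴ per unit area; with α = ε this gives T = (S/2σ)^(1/4).
T = (1230 / (2 × 5.67×10⁻⁸))^(1/4) = (1.08×10^10)^(1/4).
T = 323 K.

T ≈ 323 K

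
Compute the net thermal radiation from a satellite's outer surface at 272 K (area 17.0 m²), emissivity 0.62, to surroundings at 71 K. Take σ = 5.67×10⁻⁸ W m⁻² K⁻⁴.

Q ≈ 3260 W

Q = εσA(T⁴ − T_s⁴). T⁴ − T_s⁴ = (272)⁴ − (71)⁴ = 5.47×10^9 − 2.54×10^7 = 5.45×10^9 K⁴.
Q = 0.62 × 5.67×10⁻⁸ × 17.0 × 5.45×10^9 = 3260 W.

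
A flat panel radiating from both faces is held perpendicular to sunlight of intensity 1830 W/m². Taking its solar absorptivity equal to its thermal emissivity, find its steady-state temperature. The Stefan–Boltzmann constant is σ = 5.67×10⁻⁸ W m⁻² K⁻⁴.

T ≈ 356 K

Absorbed flux αS = emitted flux 2εσT⁴ per unit area; with α = ε this gives T = (S/2σ)^(1/4).
T = (1830 / (2 × 5.67×10⁻⁸))^(1/4) = (1.61×10^10)^(1/4).
T = 356 K.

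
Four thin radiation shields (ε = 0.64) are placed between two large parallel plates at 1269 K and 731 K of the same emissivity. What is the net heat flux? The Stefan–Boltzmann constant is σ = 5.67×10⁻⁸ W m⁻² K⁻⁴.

Each of the 5 gaps contributes resistance (2/ε − 1) = 2/0.64 − 1 = 2.125; total = 10.62.
q = σ(T₁⁴ − T₂⁴) / 10.62 = 5.67×10⁻⁸ × 2.31×10^12 / 10.62 = 12300 W/m².

q ≈ 12300 W/m²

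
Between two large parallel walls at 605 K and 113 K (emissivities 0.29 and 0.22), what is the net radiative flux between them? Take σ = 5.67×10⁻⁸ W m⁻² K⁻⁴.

For two large parallel gray plates, q = σ(T₁⁴ − T₂⁴) / (1/ε₁ + 1/ε₂ − 1).
1/ε₁ + 1/ε₂ − 1 = 1/0.29 + 1/0.22 − 1 = 6.994.
T₁⁴ − T₂⁴ = 1.34×10^11 − 1.63×10^8 = 1.34×10^11 K⁴.
q = 5.67×10⁻⁸ × 1.34×10^11 / 6.994 = 1080 W/m².

q ≈ 1080 W/m²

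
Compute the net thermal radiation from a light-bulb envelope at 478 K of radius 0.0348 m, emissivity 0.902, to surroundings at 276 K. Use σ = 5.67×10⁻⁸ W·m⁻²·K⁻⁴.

Q ≈ 36.1 W

A = 4πr² = 4π × (0.0348)² = 0.0152 m².
Q = εσA(T⁴ − T_s⁴). T⁴ − T_s⁴ = (478)⁴ − (276)⁴ = 5.22×10^10 − 5.80×10^9 = 4.64×10^10 K⁴.
Q = 0.902 × 5.67×10⁻⁸ × 0.0152 × 4.64×10^10 = 36.1 W.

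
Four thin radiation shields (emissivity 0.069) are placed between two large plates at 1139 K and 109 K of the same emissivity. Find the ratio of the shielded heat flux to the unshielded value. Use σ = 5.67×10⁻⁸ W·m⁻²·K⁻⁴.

With N identical shields there are N+1 = 5 gaps in series, each with the same radiative resistance, so the flux falls to 1/(N+1) of its unshielded value.

ratio ≈ 0.200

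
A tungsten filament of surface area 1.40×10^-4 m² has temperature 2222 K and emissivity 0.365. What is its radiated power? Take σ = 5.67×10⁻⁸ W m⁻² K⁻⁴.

Stefan–Boltzmann: P = εσAT⁴ = 0.365 × 5.67×10⁻⁸ × 1.40×10^-4 × (2222)⁴ = 0.365 × 5.67×10⁻⁸ × 1.40×10^-4 × 2.44×10^13.
P = 70.6 W.

P ≈ 70.6 W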